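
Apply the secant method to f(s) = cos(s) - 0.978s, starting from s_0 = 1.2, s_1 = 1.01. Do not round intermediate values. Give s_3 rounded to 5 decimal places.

0.74977

Secant update: s_(k+1) = s_k − f(s_k)·(s_k − s_(k-1))/(f(s_k) − f(s_(k-1))).
f(s_0) = -0.811242, f(s_1) = -0.455919
s_2 = 1.010000 - (-0.455919)·(1.010000 - 1.200000)/(-0.455919 - (-0.811242)) = 0.766209; f(s_2) = -0.028807
s_3 = 0.766209 - (-0.028807)·(0.766209 - 1.010000)/(-0.028807 - (-0.455919)) = 0.749766; f(s_3) = -0.001422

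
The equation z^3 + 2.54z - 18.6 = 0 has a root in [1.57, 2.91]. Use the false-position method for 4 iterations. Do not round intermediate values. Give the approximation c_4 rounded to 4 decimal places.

2.3306

f(1.570000) = -10.742307, f(2.910000) = 13.433571
step 1: c = 2.165415, f(c) = -2.946160 < 0 → new bracket [2.165415, 2.910000]
step 2: c = 2.299341, f(c) = -0.603129 < 0 → new bracket [2.299341, 2.910000]
step 3: c = 2.325580, f(c) = -0.115544 < 0 → new bracket [2.325580, 2.910000]
step 4: c = 2.330564, f(c) = -0.021850 < 0 → new bracket [2.330564, 2.910000]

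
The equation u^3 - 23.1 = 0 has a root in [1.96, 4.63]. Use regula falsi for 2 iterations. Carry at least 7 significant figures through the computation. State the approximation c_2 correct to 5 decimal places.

f(1.960000) = -15.570464, f(4.630000) = 76.152847
step 1: c = 2.413245, f(c) = -9.045860 < 0 → new bracket [2.413245, 4.630000]
step 2: c = 2.648606, f(c) = -4.519726 < 0 → new bracket [2.648606, 4.630000]

2.64861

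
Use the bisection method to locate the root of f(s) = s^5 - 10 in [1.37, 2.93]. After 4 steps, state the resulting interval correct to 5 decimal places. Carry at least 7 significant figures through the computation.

f(1.370000) = -5.173828, f(2.930000) = 205.942488 (opposite signs)
step 1: m = 2.150000, f(m) = 35.940138 > 0 → root in [1.370000, 2.150000]
step 2: m = 1.760000, f(m) = 6.887421 > 0 → root in [1.370000, 1.760000]
step 3: m = 1.565000, f(m) = -0.612030 < 0 → root in [1.565000, 1.760000]
step 4: m = 1.662500, f(m) = 2.700133 > 0 → root in [1.565000, 1.662500]

[1.56500, 1.66250]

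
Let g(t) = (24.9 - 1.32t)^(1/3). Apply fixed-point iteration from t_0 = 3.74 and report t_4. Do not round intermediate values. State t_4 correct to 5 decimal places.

2.76959

t_1 = g(3.740000) = 2.712752
t_2 = g(2.712752) = 2.772831
t_3 = g(2.772831) = 2.769389
t_4 = g(2.769389) = 2.769586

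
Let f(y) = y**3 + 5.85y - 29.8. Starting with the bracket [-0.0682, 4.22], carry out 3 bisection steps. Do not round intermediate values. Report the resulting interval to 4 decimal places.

f(-0.068200) = -30.199287, f(4.220000) = 70.038448 (opposite signs)
step 1: m = 2.075900, f(m) = -8.710183 < 0 → root in [2.075900, 4.220000]
step 2: m = 3.147950, f(m) = 19.810399 > 0 → root in [2.075900, 3.147950]
step 3: m = 2.611925, f(m) = 3.298711 > 0 → root in [2.075900, 2.611925]

[2.0759, 2.6119]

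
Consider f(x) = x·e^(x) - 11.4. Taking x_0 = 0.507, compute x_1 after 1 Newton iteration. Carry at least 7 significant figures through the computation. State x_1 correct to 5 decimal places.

4.72679

Newton update: x ← x − f(x)/f'(x).
f'(x) = (x + 1)·e^(x)
x_0 = 0.507000: f = -10.558226, f' = 2.502076 → x_1 = 0.507000 - (-10.558226)/(2.502076) = 4.726786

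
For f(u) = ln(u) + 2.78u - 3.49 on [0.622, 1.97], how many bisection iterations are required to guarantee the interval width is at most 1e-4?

14

Initial width b − a = 1.97 − 0.622 = 1.348000.
After n steps the width is (b−a)/2^n; need (b−a)/2^n ≤ 1e-4.
So n ≥ log₂(1.348000/1e-4) = log₂(13480.0000) ≈ 13.7185.
Hence n = 14.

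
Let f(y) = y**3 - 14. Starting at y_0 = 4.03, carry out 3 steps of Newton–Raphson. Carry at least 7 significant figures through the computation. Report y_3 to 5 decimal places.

f'(y) = 3y**2
y_0 = 4.030000: f = 51.450827, f' = 48.722700 → y_1 = 4.030000 - (51.450827)/(48.722700) = 2.974007
y_1 = 2.974007: f = 12.304254, f' = 26.534154 → y_2 = 2.974007 - (12.304254)/(26.534154) = 2.510293
y_2 = 2.510293: f = 1.818794, f' = 18.904717 → y_3 = 2.510293 - (1.818794)/(18.904717) = 2.414085

2.41408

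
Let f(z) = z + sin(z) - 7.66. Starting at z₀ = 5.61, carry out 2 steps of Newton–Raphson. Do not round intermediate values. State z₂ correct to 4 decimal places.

f'(z) = 1 + cos(z)
z_0 = 5.610000: f = -2.673480, f' = 1.781840 → z_1 = 5.610000 - (-2.673480)/(1.781840) = 7.110404
z_1 = 7.110404: f = 0.186456, f' = 1.676925 → z_2 = 7.110404 - (0.186456)/(1.676925) = 6.999215

6.9992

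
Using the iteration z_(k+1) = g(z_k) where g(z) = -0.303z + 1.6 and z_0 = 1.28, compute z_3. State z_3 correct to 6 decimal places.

1.226487

z_1 = g(1.280000) = 1.212160
z_2 = g(1.212160) = 1.232716
z_3 = g(1.232716) = 1.226487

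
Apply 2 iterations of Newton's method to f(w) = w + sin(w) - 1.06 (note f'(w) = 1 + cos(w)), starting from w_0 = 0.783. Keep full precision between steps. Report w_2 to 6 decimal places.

Newton update: w ← w − f(w)/f'(w).
w_0 = 0.783000: f = 0.428409, f' = 1.708801 → w_1 = 0.783000 - (0.428409)/(1.708801) = 0.532293
w_1 = 0.532293: f = -0.020197, f' = 1.861646 → w_2 = 0.532293 - (-0.020197)/(1.861646) = 0.543142

0.543142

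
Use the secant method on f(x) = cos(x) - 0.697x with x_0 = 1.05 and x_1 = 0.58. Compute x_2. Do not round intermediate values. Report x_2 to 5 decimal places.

Secant update: x_(k+1) = x_k − f(x_k)·(x_k − x_(k-1))/(f(x_k) − f(x_(k-1))).
f(x_0) = -0.234279, f(x_1) = 0.432203
x_2 = 0.580000 - (0.432203)·(0.580000 - 1.050000)/(0.432203 - (-0.234279)) = 0.884787; f(x_2) = 0.016757

0.88479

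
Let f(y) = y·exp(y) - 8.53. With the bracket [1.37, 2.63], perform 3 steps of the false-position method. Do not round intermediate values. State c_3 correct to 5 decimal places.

1.60448

False-position update: c = (a·f(b) − b·f(a))/(f(b) − f(a)); replace the endpoint whose sign matches f(c).
f(1.370000) = -3.138570, f(2.630000) = 27.958015
step 1: c = 1.497171, f(c) = -1.839095 < 0 → new bracket [1.497171, 2.630000]
step 2: c = 1.567090, f(c) = -1.019434 < 0 → new bracket [1.567090, 2.630000]
step 3: c = 1.604484, f(c) = -0.547228 < 0 → new bracket [1.604484, 2.630000]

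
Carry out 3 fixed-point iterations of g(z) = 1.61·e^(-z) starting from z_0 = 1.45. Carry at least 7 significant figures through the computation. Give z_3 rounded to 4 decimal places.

z_1 = g(1.450000) = 0.377658
z_2 = g(0.377658) = 1.103598
z_3 = g(1.103598) = 0.533998

0.5340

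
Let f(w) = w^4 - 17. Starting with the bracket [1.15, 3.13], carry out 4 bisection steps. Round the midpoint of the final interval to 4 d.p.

2.0781

f(1.150000) = -15.250994, f(3.130000) = 78.979250 (opposite signs)
step 1: m = 2.140000, f(m) = 3.972736 > 0 → root in [1.150000, 2.140000]
step 2: m = 1.645000, f(m) = -9.677429 < 0 → root in [1.645000, 2.140000]
step 3: m = 1.892500, f(m) = -4.172455 < 0 → root in [1.892500, 2.140000]
step 4: m = 2.016250, f(m) = -0.473628 < 0 → root in [2.016250, 2.140000]
Midpoint of [2.016250, 2.140000] = 2.078125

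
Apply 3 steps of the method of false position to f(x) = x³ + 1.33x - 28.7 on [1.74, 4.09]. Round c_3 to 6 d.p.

2.874189

f(1.740000) = -21.117776, f(4.090000) = 45.157629
step 1: c = 2.488796, f(c) = -9.974032 < 0 → new bracket [2.488796, 4.090000]
step 2: c = 2.778475, f(c) = -3.555021 < 0 → new bracket [2.778475, 4.090000]
step 3: c = 2.874189, f(c) = -1.133759 < 0 → new bracket [2.874189, 4.090000]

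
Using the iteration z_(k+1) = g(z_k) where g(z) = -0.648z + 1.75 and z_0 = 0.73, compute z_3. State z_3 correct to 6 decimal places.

1.152201

z_1 = g(0.730000) = 1.276960
z_2 = g(1.276960) = 0.922530
z_3 = g(0.922530) = 1.152201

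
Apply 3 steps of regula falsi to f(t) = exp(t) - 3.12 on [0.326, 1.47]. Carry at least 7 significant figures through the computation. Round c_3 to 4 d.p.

False-position update: c = (a·f(b) − b·f(a))/(f(b) − f(a)); replace the endpoint whose sign matches f(c).
f(0.326000) = -1.734585, f(1.470000) = 1.229235
step 1: c = 0.995530, f(c) = -0.413843 < 0 → new bracket [0.995530, 1.470000]
step 2: c = 1.115035, f(c) = -0.070326 < 0 → new bracket [1.115035, 1.470000]
step 3: c = 1.134244, f(c) = -0.011179 < 0 → new bracket [1.134244, 1.470000]

1.1342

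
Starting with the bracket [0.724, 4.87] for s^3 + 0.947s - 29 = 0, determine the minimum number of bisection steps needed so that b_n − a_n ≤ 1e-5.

Initial width b − a = 4.87 − 0.724 = 4.146000.
After n steps the width is (b−a)/2^n; need (b−a)/2^n ≤ 1e-5.
So n ≥ log₂(4.146000/1e-5) = log₂(414600.0000) ≈ 18.6614.
Hence n = 19.

19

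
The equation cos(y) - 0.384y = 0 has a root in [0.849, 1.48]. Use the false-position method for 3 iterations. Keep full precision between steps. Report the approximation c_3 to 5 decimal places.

False-position update: c = (a·f(b) − b·f(a))/(f(b) − f(a)); replace the endpoint whose sign matches f(c).
f(0.849000) = 0.334718, f(1.480000) = -0.477648
step 1: c = 1.108990, f(c) = 0.019714 > 0 → new bracket [1.108990, 1.480000]
step 2: c = 1.123696, f(c) = 0.000854 > 0 → new bracket [1.123696, 1.480000]
step 3: c = 1.124331, f(c) = 0.000036 > 0 → new bracket [1.124331, 1.480000]

1.12433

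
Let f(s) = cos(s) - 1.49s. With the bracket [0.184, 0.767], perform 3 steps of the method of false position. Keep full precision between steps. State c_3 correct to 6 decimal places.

f(0.184000) = 0.708960, f(0.767000) = -0.422834
step 1: c = 0.549193, f(c) = 0.034648 > 0 → new bracket [0.549193, 0.767000]
step 2: c = 0.565689, f(c) = 0.001343 > 0 → new bracket [0.565689, 0.767000]
step 3: c = 0.566326, f(c) = 0.000051 > 0 → new bracket [0.566326, 0.767000]

0.566326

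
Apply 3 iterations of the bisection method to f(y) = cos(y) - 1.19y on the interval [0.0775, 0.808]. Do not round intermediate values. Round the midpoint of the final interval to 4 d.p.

0.6710

f(0.077500) = 0.904773, f(0.808000) = -0.270574 (opposite signs)
step 1: m = 0.442750, f(m) = 0.376704 > 0 → root in [0.442750, 0.808000]
step 2: m = 0.625375, f(m) = 0.066547 > 0 → root in [0.625375, 0.808000]
step 3: m = 0.716688, f(m) = -0.098872 < 0 → root in [0.625375, 0.716688]
Midpoint of [0.625375, 0.716688] = 0.671031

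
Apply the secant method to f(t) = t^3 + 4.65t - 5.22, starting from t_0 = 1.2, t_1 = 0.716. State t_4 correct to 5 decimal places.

0.94250

Secant update: t_(k+1) = t_k − f(t_k)·(t_k − t_(k-1))/(f(t_k) − f(t_(k-1))).
f(t_0) = 2.088000, f(t_1) = -1.523538
t_2 = 0.716000 - (-1.523538)·(0.716000 - 1.200000)/(-1.523538 - (2.088000)) = 0.920177; f(t_2) = -0.162040
t_3 = 0.920177 - (-0.162040)·(0.920177 - 0.716000)/(-0.162040 - (-1.523538)) = 0.944477; f(t_3) = 0.014328
t_4 = 0.944477 - (0.014328)·(0.944477 - 0.920177)/(0.014328 - (-0.162040)) = 0.942503; f(t_4) = -0.000124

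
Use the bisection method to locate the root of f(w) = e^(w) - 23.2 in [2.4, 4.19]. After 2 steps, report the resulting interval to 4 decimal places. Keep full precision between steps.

[2.8475, 3.2950]

f(2.400000) = -12.176824, f(4.190000) = 42.822791 (opposite signs)
step 1: m = 3.295000, f(m) = 3.777414 > 0 → root in [2.400000, 3.295000]
step 2: m = 2.847500, f(m) = -5.955384 < 0 → root in [2.847500, 3.295000]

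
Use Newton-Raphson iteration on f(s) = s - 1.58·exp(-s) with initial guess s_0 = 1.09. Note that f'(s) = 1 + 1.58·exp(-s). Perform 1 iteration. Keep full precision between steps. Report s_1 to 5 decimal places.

0.72508

s_0 = 1.090000: f = 0.558778, f' = 1.531222 → s_1 = 1.090000 - (0.558778)/(1.531222) = 0.725077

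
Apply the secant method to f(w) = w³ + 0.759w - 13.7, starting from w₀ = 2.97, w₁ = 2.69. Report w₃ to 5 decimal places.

2.30018

f(w_0) = 14.752303, f(w_1) = 7.806819
w_2 = 2.690000 - (7.806819)·(2.690000 - 2.970000)/(7.806819 - (14.752303)) = 2.375276; f(w_2) = 1.503993
w_3 = 2.375276 - (1.503993)·(2.375276 - 2.690000)/(1.503993 - (7.806819)) = 2.300176; f(w_3) = 0.215629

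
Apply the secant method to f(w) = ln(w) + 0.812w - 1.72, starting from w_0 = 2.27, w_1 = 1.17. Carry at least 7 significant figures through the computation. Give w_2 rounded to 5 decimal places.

f(w_0) = 0.943020, f(w_1) = -0.612956
w_2 = 1.170000 - (-0.612956)·(1.170000 - 2.270000)/(-0.612956 - (0.943020)) = 1.603330; f(w_2) = 0.053987

1.60333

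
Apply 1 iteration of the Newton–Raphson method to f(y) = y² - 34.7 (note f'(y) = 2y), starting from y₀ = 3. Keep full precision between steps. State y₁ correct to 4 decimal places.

7.2833

y_0 = 3.000000: f = -25.700000, f' = 6.000000 → y_1 = 3.000000 - (-25.700000)/(6.000000) = 7.283333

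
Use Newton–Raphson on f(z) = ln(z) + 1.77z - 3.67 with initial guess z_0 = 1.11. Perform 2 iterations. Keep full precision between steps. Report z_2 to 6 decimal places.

1.755353

f'(z) = 1/z + 1.77
z_0 = 1.110000: f = -1.600940, f' = 2.670901 → z_1 = 1.110000 - (-1.600940)/(2.670901) = 1.709401
z_1 = 1.709401: f = -0.108218, f' = 2.355000 → z_2 = 1.709401 - (-0.108218)/(2.355000) = 1.755353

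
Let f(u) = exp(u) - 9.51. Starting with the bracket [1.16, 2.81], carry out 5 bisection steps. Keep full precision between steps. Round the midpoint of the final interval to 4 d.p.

f(1.160000) = -6.320067, f(2.810000) = 7.099918 (opposite signs)
step 1: m = 1.985000, f(m) = -2.230953 < 0 → root in [1.985000, 2.810000]
step 2: m = 2.397500, f(m) = 1.485653 > 0 → root in [1.985000, 2.397500]
step 3: m = 2.191250, f(m) = -0.563611 < 0 → root in [2.191250, 2.397500]
step 4: m = 2.294375, f(m) = 0.408235 > 0 → root in [2.191250, 2.294375]
step 5: m = 2.242813, f(m) = -0.090213 < 0 → root in [2.242813, 2.294375]
Midpoint of [2.242813, 2.294375] = 2.268594

2.2686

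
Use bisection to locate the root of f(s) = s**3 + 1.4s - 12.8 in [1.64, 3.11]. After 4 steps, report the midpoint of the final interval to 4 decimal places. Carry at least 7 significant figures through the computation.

2.1453

f(1.640000) = -6.093056, f(3.110000) = 21.634231 (opposite signs)
step 1: m = 2.375000, f(m) = 3.921484 > 0 → root in [1.640000, 2.375000]
step 2: m = 2.007500, f(m) = -1.899162 < 0 → root in [2.007500, 2.375000]
step 3: m = 2.191250, f(m) = 0.789205 > 0 → root in [2.007500, 2.191250]
step 4: m = 2.099375, f(m) = -0.608141 < 0 → root in [2.099375, 2.191250]
Midpoint of [2.099375, 2.191250] = 2.145313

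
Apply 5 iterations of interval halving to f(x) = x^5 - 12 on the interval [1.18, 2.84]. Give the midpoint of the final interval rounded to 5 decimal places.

f(1.180000) = -9.712242, f(2.840000) = 172.753086 (opposite signs)
step 1: m = 2.010000, f(m) = 20.808040 > 0 → root in [1.180000, 2.010000]
step 2: m = 1.595000, f(m) = -1.677059 < 0 → root in [1.595000, 2.010000]
step 3: m = 1.802500, f(m) = 7.027265 > 0 → root in [1.595000, 1.802500]
step 4: m = 1.698750, f(m) = 2.146446 > 0 → root in [1.595000, 1.698750]
step 5: m = 1.646875, f(m) = 0.114436 > 0 → root in [1.595000, 1.646875]
Midpoint of [1.595000, 1.646875] = 1.620937

1.62094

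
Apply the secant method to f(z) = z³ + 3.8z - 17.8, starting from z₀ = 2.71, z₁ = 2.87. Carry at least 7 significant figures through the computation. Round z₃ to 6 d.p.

f(z_0) = 12.400511, f(z_1) = 16.745903
z_2 = 2.870000 - (16.745903)·(2.870000 - 2.710000)/(16.745903 - (12.400511)) = 2.253406; f(z_2) = 2.205367
z_3 = 2.253406 - (2.205367)·(2.253406 - 2.870000)/(2.205367 - (16.745903)) = 2.159887; f(z_3) = 0.483677

2.159887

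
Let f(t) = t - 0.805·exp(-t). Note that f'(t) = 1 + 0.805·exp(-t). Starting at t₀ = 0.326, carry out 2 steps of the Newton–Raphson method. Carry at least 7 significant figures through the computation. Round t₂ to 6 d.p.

0.492116

Newton update: t ← t − f(t)/f'(t).
t_0 = 0.326000: f = -0.255053, f' = 1.581053 → t_1 = 0.326000 - (-0.255053)/(1.581053) = 0.487319
t_1 = 0.487319: f = -0.007170, f' = 1.494488 → t_2 = 0.487319 - (-0.007170)/(1.494488) = 0.492116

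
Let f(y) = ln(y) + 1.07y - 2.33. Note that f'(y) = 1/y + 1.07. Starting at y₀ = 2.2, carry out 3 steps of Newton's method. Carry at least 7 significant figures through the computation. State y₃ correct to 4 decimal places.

y_0 = 2.200000: f = 0.812457, f' = 1.524545 → y_1 = 2.200000 - (0.812457)/(1.524545) = 1.667082
y_1 = 1.667082: f = -0.035147, f' = 1.669850 → y_2 = 1.667082 - (-0.035147)/(1.669850) = 1.688130
y_2 = 1.688130: f = -0.000079, f' = 1.662371 → y_3 = 1.688130 - (-0.000079)/(1.662371) = 1.688178

1.6882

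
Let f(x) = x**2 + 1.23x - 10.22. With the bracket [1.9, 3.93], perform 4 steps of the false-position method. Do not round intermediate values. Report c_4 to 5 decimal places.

f(1.900000) = -4.273000, f(3.930000) = 10.058800
step 1: c = 2.505241, f(c) = -0.862322 < 0 → new bracket [2.505241, 3.930000]
step 2: c = 2.617739, f(c) = -0.147626 < 0 → new bracket [2.617739, 3.930000]
step 3: c = 2.636719, f(c) = -0.024547 < 0 → new bracket [2.636719, 3.930000]
step 4: c = 2.639868, f(c) = -0.004062 < 0 → new bracket [2.639868, 3.930000]

2.63987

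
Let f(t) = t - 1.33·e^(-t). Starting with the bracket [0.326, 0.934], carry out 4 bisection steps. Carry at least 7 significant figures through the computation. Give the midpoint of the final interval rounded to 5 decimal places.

0.68700

f(0.326000) = -0.634001, f(0.934000) = 0.411338 (opposite signs)
step 1: m = 0.630000, f(m) = -0.078347 < 0 → root in [0.630000, 0.934000]
step 2: m = 0.782000, f(m) = 0.173538 > 0 → root in [0.630000, 0.782000]
step 3: m = 0.706000, f(m) = 0.049492 > 0 → root in [0.630000, 0.706000]
step 4: m = 0.668000, f(m) = -0.013935 < 0 → root in [0.668000, 0.706000]
Midpoint of [0.668000, 0.706000] = 0.687000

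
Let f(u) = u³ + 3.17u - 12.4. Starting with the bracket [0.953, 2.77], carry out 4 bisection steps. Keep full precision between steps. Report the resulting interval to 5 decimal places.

[1.86150, 1.97506]

f(0.953000) = -8.513467, f(2.770000) = 17.634833 (opposite signs)
step 1: m = 1.861500, f(m) = -0.048608 < 0 → root in [1.861500, 2.770000]
step 2: m = 2.315750, f(m) = 7.359596 > 0 → root in [1.861500, 2.315750]
step 3: m = 2.088625, f(m) = 3.332264 > 0 → root in [1.861500, 2.088625]
step 4: m = 1.975062, f(m) = 1.565414 > 0 → root in [1.861500, 1.975062]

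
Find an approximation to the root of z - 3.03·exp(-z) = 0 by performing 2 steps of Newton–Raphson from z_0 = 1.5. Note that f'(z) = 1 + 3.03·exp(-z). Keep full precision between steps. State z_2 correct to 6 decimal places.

1.054450

z_0 = 1.500000: f = 0.823916, f' = 1.676084 → z_1 = 1.500000 - (0.823916)/(1.676084) = 1.008428
z_1 = 1.008428: f = -0.096891, f' = 2.105319 → z_2 = 1.008428 - (-0.096891)/(2.105319) = 1.054450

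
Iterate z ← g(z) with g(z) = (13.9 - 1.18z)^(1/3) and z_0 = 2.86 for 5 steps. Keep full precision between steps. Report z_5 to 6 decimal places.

z_1 = g(2.860000) = 2.191510
z_2 = g(2.191510) = 2.244945
z_3 = g(2.244945) = 2.240766
z_4 = g(2.240766) = 2.241094
z_5 = g(2.241094) = 2.241068

2.241068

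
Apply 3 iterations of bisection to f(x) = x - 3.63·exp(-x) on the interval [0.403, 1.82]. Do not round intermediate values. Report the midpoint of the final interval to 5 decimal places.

f(0.403000) = -2.022973, f(1.820000) = 1.231847 (opposite signs)
step 1: m = 1.111500, f(m) = -0.083006 < 0 → root in [1.111500, 1.820000]
step 2: m = 1.465750, f(m) = 0.627566 > 0 → root in [1.111500, 1.465750]
step 3: m = 1.288625, f(m) = 0.288017 > 0 → root in [1.111500, 1.288625]
Midpoint of [1.111500, 1.288625] = 1.200063

1.20006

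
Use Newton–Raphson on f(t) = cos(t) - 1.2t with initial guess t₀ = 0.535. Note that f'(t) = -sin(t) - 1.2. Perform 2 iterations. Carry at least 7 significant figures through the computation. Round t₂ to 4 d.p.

t_0 = 0.535000: f = 0.218269, f' = -1.709841 → t_1 = 0.535000 - (0.218269)/(-1.709841) = 0.662654
t_1 = 0.662654: f = -0.006823, f' = -1.815212 → t_2 = 0.662654 - (-0.006823)/(-1.815212) = 0.658895

0.6589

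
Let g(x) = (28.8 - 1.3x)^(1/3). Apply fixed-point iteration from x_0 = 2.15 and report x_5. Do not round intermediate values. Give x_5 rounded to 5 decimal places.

x_1 = g(2.150000) = 2.962686
x_2 = g(2.962686) = 2.922009
x_3 = g(2.922009) = 2.924072
x_4 = g(2.924072) = 2.923967
x_5 = g(2.923967) = 2.923973

2.92397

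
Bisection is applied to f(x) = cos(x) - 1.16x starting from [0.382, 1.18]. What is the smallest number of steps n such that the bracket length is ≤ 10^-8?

27

Initial width b − a = 1.18 − 0.382 = 0.798000.
After n steps the width is (b−a)/2^n; need (b−a)/2^n ≤ 10^-8.
So n ≥ log₂(0.798000/10^-8) = log₂(79800000.0000) ≈ 26.2499.
Hence n = 27.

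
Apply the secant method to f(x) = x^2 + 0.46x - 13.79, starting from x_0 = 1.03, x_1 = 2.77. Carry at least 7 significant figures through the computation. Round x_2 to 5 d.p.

Secant update: x_(k+1) = x_k − f(x_k)·(x_k − x_(k-1))/(f(x_k) − f(x_(k-1))).
f(x_0) = -12.255300, f(x_1) = -4.842900
x_2 = 2.770000 - (-4.842900)·(2.770000 - 1.030000)/(-4.842900 - (-12.255300)) = 3.906831; f(x_2) = 3.270471

3.90683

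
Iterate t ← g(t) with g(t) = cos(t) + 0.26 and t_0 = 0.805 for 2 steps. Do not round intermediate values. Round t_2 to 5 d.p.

0.83915

t_1 = g(0.805000) = 0.953111
t_2 = g(0.953111) = 0.839150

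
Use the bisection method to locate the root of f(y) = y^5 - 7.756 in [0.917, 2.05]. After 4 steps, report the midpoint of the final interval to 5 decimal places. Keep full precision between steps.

1.51891

f(0.917000) = -7.107595, f(2.050000) = 28.449063 (opposite signs)
step 1: m = 1.483500, f(m) = -0.570818 < 0 → root in [1.483500, 2.050000]
step 2: m = 1.766750, f(m) = 9.457750 > 0 → root in [1.483500, 1.766750]
step 3: m = 1.625125, f(m) = 3.579322 > 0 → root in [1.483500, 1.625125]
step 4: m = 1.554312, f(m) = 1.315763 > 0 → root in [1.483500, 1.554312]
Midpoint of [1.483500, 1.554312] = 1.518906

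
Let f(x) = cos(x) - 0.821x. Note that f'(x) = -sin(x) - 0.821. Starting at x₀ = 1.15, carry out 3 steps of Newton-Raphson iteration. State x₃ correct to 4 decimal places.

0.8258

Newton update: x ← x − f(x)/f'(x).
x_0 = 1.150000: f = -0.535663, f' = -1.733764 → x_1 = 1.150000 - (-0.535663)/(-1.733764) = 0.841041
x_1 = 0.841041: f = -0.023807, f' = -1.566337 → x_2 = 0.841041 - (-0.023807)/(-1.566337) = 0.825842
x_2 = 0.825842: f = -0.000077, f' = -1.556119 → x_3 = 0.825842 - (-0.000077)/(-1.556119) = 0.825792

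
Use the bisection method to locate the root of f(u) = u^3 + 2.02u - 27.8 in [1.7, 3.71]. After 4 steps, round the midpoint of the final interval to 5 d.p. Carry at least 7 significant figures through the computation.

f(1.700000) = -19.453000, f(3.710000) = 30.759011 (opposite signs)
step 1: m = 2.705000, f(m) = -2.543347 < 0 → root in [2.705000, 3.710000]
step 2: m = 3.207500, f(m) = 11.678090 > 0 → root in [2.705000, 3.207500]
step 3: m = 2.956250, f(m) = 4.007518 > 0 → root in [2.705000, 2.956250]
step 4: m = 2.830625, f(m) = 0.598070 > 0 → root in [2.705000, 2.830625]
Midpoint of [2.705000, 2.830625] = 2.767812

2.76781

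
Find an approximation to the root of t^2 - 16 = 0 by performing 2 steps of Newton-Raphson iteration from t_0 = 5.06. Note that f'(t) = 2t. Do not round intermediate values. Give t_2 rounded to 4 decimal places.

4.0015

Newton update: t ← t − f(t)/f'(t).
t_0 = 5.060000: f = 9.603600, f' = 10.120000 → t_1 = 5.060000 - (9.603600)/(10.120000) = 4.111028
t_1 = 4.111028: f = 0.900548, f' = 8.222055 → t_2 = 4.111028 - (0.900548)/(8.222055) = 4.001499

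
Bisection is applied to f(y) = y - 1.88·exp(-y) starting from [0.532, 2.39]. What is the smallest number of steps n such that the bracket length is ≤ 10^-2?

8

Initial width b − a = 2.39 − 0.532 = 1.858000.
After n steps the width is (b−a)/2^n; need (b−a)/2^n ≤ 10^-2.
So n ≥ log₂(1.858000/10^-2) = log₂(185.8000) ≈ 7.5376.
Hence n = 8.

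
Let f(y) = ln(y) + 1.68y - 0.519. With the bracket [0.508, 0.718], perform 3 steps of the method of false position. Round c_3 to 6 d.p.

0.606548

f(0.508000) = -0.342834, f(0.718000) = 0.355954
step 1: c = 0.611029, f(c) = 0.014916 > 0 → new bracket [0.508000, 0.611029]
step 2: c = 0.606733, f(c) = 0.000644 > 0 → new bracket [0.508000, 0.606733]
step 3: c = 0.606548, f(c) = 0.000028 > 0 → new bracket [0.508000, 0.606548]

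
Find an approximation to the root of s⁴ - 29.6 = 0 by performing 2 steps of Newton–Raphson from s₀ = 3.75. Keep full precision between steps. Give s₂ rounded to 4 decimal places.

2.5020

f'(s) = 4s³
s_0 = 3.750000: f = 168.153906, f' = 210.937500 → s_1 = 3.750000 - (168.153906)/(210.937500) = 2.952826
s_1 = 2.952826: f = 46.424116, f' = 102.984894 → s_2 = 2.952826 - (46.424116)/(102.984894) = 2.502040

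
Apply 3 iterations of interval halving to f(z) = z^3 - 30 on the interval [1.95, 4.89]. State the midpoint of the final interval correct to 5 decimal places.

f(1.950000) = -22.585125, f(4.890000) = 86.930169 (opposite signs)
step 1: m = 3.420000, f(m) = 10.001688 > 0 → root in [1.950000, 3.420000]
step 2: m = 2.685000, f(m) = -10.643231 < 0 → root in [2.685000, 3.420000]
step 3: m = 3.052500, f(m) = -1.557549 < 0 → root in [3.052500, 3.420000]
Midpoint of [3.052500, 3.420000] = 3.236250

3.23625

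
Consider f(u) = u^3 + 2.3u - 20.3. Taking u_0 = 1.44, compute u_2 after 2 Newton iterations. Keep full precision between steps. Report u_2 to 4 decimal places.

2.5608

f'(u) = 3u^2 + 2.3
u_0 = 1.440000: f = -14.002016, f' = 8.520800 → u_1 = 1.440000 - (-14.002016)/(8.520800) = 3.083275
u_1 = 3.083275: f = 16.102942, f' = 30.819751 → u_2 = 3.083275 - (16.102942)/(30.819751) = 2.560787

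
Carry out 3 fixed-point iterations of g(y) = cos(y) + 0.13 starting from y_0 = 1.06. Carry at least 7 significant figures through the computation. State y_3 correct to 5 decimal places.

0.71612

y_1 = g(1.060000) = 0.618872
y_2 = g(0.618872) = 0.944533
y_3 = g(0.944533) = 0.716121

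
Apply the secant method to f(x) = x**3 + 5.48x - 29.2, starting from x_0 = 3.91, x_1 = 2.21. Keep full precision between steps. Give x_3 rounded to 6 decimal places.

2.504407

f(x_0) = 52.003271, f(x_1) = -6.295339
x_2 = 2.210000 - (-6.295339)·(2.210000 - 3.910000)/(-6.295339 - (52.003271)) = 2.393573; f(x_2) = -2.369971
x_3 = 2.393573 - (-2.369971)·(2.393573 - 2.210000)/(-2.369971 - (-6.295339)) = 2.504407; f(x_3) = 0.231936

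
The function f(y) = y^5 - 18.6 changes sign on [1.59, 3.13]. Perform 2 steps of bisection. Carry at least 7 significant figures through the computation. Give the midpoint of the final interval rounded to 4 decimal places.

1.7825

f(1.590000) = -8.437850, f(3.130000) = 281.815051 (opposite signs)
step 1: m = 2.360000, f(m) = 54.608248 > 0 → root in [1.590000, 2.360000]
step 2: m = 1.975000, f(m) = 11.449379 > 0 → root in [1.590000, 1.975000]
Midpoint of [1.590000, 1.975000] = 1.782500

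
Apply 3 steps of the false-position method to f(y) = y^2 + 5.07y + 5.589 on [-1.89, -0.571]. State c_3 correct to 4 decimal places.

-1.6352

False-position update: c = (a·f(b) − b·f(a))/(f(b) − f(a)); replace the endpoint whose sign matches f(c).
f(-1.890000) = -0.421200, f(-0.571000) = 3.020071
step 1: c = -1.728559, f(c) = -0.186878 < 0 → new bracket [-1.728559, -0.571000]
step 2: c = -1.661105, f(c) = -0.073532 < 0 → new bracket [-1.661105, -0.571000]
step 3: c = -1.635194, f(c) = -0.027574 < 0 → new bracket [-1.635194, -0.571000]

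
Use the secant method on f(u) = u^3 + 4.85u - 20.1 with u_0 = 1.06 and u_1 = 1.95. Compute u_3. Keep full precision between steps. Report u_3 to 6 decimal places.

Secant update: u_(k+1) = u_k − f(u_k)·(u_k − u_(k-1))/(f(u_k) − f(u_(k-1))).
f(u_0) = -13.767984, f(u_1) = -3.227625
u_2 = 1.950000 - (-3.227625)·(1.950000 - 1.060000)/(-3.227625 - (-13.767984)) = 2.222532; f(u_2) = 1.657809
u_3 = 2.222532 - (1.657809)·(2.222532 - 1.950000)/(1.657809 - (-3.227625)) = 2.130052; f(u_3) = -0.104946

2.130052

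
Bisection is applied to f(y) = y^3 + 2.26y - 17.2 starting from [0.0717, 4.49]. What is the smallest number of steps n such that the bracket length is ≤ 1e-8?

Initial width b − a = 4.49 − 0.0717 = 4.418300.
After n steps the width is (b−a)/2^n; need (b−a)/2^n ≤ 1e-8.
So n ≥ log₂(4.418300/1e-8) = log₂(441830000.0000) ≈ 28.7189.
Hence n = 29.

29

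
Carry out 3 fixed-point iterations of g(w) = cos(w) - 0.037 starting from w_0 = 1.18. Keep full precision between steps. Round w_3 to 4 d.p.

w_1 = g(1.180000) = 0.343925
w_2 = g(0.343925) = 0.904439
w_3 = g(0.904439) = 0.581127

0.5811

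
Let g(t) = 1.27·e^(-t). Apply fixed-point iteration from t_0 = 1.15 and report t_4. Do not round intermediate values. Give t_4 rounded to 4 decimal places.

t_1 = g(1.150000) = 0.402129
t_2 = g(0.402129) = 0.849496
t_3 = g(0.849496) = 0.543090
t_4 = g(0.543090) = 0.737807

0.7378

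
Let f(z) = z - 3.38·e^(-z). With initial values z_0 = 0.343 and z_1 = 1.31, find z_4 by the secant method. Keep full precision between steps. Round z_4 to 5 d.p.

Secant update: z_(k+1) = z_k − f(z_k)·(z_k − z_(k-1))/(f(z_k) − f(z_(k-1))).
f(z_0) = -2.055577, f(z_1) = 0.398008
z_2 = 1.310000 - (0.398008)·(1.310000 - 0.343000)/(0.398008 - (-2.055577)) = 1.153138; f(z_2) = 0.086259
z_3 = 1.153138 - (0.086259)·(1.153138 - 1.310000)/(0.086259 - (0.398008)) = 1.109735; f(z_3) = -0.004469
z_4 = 1.109735 - (-0.004469)·(1.109735 - 1.153138)/(-0.004469 - (0.086259)) = 1.111873; f(z_4) = 0.000048

1.11187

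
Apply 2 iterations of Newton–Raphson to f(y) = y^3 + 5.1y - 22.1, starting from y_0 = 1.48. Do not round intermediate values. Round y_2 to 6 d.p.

f'(y) = 3y^2 + 5.1
y_0 = 1.480000: f = -11.310208, f' = 11.671200 → y_1 = 1.480000 - (-11.310208)/(11.671200) = 2.449070
y_1 = 2.449070: f = 5.079638, f' = 23.093829 → y_2 = 2.449070 - (5.079638)/(23.093829) = 2.229113

2.229113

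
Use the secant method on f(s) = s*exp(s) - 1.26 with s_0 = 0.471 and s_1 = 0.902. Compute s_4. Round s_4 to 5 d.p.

f(s_0) = -0.505649, f(s_1) = 0.963004
s_2 = 0.902000 - (0.963004)·(0.902000 - 0.471000)/(0.963004 - (-0.505649)) = 0.619391; f(s_2) = -0.109298
s_3 = 0.619391 - (-0.109298)·(0.619391 - 0.902000)/(-0.109298 - (0.963004)) = 0.648197; f(s_3) = -0.020590
s_4 = 0.648197 - (-0.020590)·(0.648197 - 0.619391)/(-0.020590 - (-0.109298)) = 0.654883; f(s_4) = 0.000595

0.65488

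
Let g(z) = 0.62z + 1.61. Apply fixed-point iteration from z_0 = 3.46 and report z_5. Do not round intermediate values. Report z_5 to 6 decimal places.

4.165673

z_1 = g(3.460000) = 3.755200
z_2 = g(3.755200) = 3.938224
z_3 = g(3.938224) = 4.051699
z_4 = g(4.051699) = 4.122053
z_5 = g(4.122053) = 4.165673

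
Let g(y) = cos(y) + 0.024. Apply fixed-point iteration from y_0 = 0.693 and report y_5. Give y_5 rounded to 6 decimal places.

y_1 = g(0.693000) = 0.793333
y_2 = g(0.793333) = 0.725474
y_3 = g(0.725474) = 0.772185
y_4 = g(0.772185) = 0.740388
y_5 = g(0.740388) = 0.762207

0.762207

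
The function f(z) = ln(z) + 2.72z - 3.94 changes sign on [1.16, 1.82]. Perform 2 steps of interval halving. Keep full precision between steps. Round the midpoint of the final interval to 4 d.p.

f(1.160000) = -0.636380, f(1.820000) = 1.609237 (opposite signs)
step 1: m = 1.490000, f(m) = 0.511576 > 0 → root in [1.160000, 1.490000]
step 2: m = 1.325000, f(m) = -0.054588 < 0 → root in [1.325000, 1.490000]
Midpoint of [1.325000, 1.490000] = 1.407500

1.4075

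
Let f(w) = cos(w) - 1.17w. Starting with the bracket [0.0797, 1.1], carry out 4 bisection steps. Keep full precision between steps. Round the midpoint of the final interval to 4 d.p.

0.6855

f(0.079700) = 0.903577, f(1.100000) = -0.833404 (opposite signs)
step 1: m = 0.589850, f(m) = 0.140900 > 0 → root in [0.589850, 1.100000]
step 2: m = 0.844925, f(m) = -0.324775 < 0 → root in [0.589850, 0.844925]
step 3: m = 0.717388, f(m) = -0.085818 < 0 → root in [0.589850, 0.717388]
step 4: m = 0.653619, f(m) = 0.029155 > 0 → root in [0.653619, 0.717388]
Midpoint of [0.653619, 0.717388] = 0.685503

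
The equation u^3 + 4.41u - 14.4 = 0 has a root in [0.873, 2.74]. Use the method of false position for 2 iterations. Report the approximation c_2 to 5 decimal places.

1.75029

False-position update: c = (a·f(b) − b·f(a))/(f(b) − f(a)); replace the endpoint whose sign matches f(c).
f(0.873000) = -9.884731, f(2.740000) = 18.254224
step 1: c = 1.528845, f(c) = -4.084322 < 0 → new bracket [1.528845, 2.740000]
step 2: c = 1.750289, f(c) = -1.319189 < 0 → new bracket [1.750289, 2.740000]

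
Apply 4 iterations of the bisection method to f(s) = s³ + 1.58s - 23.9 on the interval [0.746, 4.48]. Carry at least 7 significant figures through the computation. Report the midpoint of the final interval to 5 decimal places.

2.72969

f(0.746000) = -22.306159, f(4.480000) = 73.093792 (opposite signs)
step 1: m = 2.613000, f(m) = -1.930500 < 0 → root in [2.613000, 4.480000]
step 2: m = 3.546500, f(m) = 26.310149 > 0 → root in [2.613000, 3.546500]
step 3: m = 3.079750, f(m) = 10.177003 > 0 → root in [2.613000, 3.079750]
step 4: m = 2.846375, f(m) = 3.658178 > 0 → root in [2.613000, 2.846375]
Midpoint of [2.613000, 2.846375] = 2.729688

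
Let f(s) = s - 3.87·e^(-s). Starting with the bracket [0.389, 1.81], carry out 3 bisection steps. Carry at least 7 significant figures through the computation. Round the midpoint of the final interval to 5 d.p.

1.18831

f(0.389000) = -2.233832, f(1.810000) = 1.176658 (opposite signs)
step 1: m = 1.099500, f(m) = -0.189355 < 0 → root in [1.099500, 1.810000]
step 2: m = 1.454750, f(m) = 0.551265 > 0 → root in [1.099500, 1.454750]
step 3: m = 1.277125, f(m) = 0.198023 > 0 → root in [1.099500, 1.277125]
Midpoint of [1.099500, 1.277125] = 1.188312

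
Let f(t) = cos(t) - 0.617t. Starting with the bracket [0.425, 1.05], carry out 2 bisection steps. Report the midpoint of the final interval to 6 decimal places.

f(0.425000) = 0.648814, f(1.050000) = -0.150279 (opposite signs)
step 1: m = 0.737500, f(m) = 0.285114 > 0 → root in [0.737500, 1.050000]
step 2: m = 0.893750, f(m) = 0.075050 > 0 → root in [0.893750, 1.050000]
Midpoint of [0.893750, 1.050000] = 0.971875

0.971875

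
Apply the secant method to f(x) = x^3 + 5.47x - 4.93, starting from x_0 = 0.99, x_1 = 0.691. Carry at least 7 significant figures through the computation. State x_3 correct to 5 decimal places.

0.80593

Secant update: x_(k+1) = x_k − f(x_k)·(x_k − x_(k-1))/(f(x_k) − f(x_(k-1))).
f(x_0) = 1.455599, f(x_1) = -0.820291
x_2 = 0.691000 - (-0.820291)·(0.691000 - 0.990000)/(-0.820291 - (1.455599)) = 0.798767; f(x_2) = -0.051105
x_3 = 0.798767 - (-0.051105)·(0.798767 - 0.691000)/(-0.051105 - (-0.820291)) = 0.805928; f(x_3) = 0.001889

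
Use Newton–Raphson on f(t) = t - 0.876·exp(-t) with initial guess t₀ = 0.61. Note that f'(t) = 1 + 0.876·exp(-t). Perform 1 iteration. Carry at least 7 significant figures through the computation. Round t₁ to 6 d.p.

t_0 = 0.610000: f = 0.134025, f' = 1.475975 → t_1 = 0.610000 - (0.134025)/(1.475975) = 0.519196

0.519196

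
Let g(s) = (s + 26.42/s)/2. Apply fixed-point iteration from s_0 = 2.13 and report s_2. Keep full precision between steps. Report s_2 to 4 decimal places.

5.4513

s_1 = g(2.130000) = 7.266878
s_2 = g(7.266878) = 5.451276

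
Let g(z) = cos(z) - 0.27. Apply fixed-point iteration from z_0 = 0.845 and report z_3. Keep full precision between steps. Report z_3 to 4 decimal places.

0.5240

z_1 = g(0.845000) = 0.393731
z_2 = g(0.393731) = 0.653484
z_3 = g(0.653484) = 0.523970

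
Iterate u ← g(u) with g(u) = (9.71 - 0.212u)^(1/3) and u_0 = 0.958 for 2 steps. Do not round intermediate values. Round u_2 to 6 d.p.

2.099992

u_1 = g(0.958000) = 2.118425
u_2 = g(2.118425) = 2.099992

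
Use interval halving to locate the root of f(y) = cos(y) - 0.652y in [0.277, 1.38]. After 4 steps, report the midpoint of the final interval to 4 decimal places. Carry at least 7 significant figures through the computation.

f(0.277000) = 0.781276, f(1.380000) = -0.710119 (opposite signs)
step 1: m = 0.828500, f(m) = 0.135800 > 0 → root in [0.828500, 1.380000]
step 2: m = 1.104250, f(m) = -0.270167 < 0 → root in [0.828500, 1.104250]
step 3: m = 0.966375, f(m) = -0.061790 < 0 → root in [0.828500, 0.966375]
step 4: m = 0.897437, f(m) = 0.038486 > 0 → root in [0.897437, 0.966375]
Midpoint of [0.897437, 0.966375] = 0.931906

0.9319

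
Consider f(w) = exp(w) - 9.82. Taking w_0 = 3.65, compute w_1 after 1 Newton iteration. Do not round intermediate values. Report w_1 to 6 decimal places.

f'(w) = exp(w)
w_0 = 3.650000: f = 28.654666, f' = 38.474666 → w_1 = 3.650000 - (28.654666)/(38.474666) = 2.905233

2.905233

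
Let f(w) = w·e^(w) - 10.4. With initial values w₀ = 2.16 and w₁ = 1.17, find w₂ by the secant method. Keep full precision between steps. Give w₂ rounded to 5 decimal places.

f(w_0) = 8.329657, f(w_1) = -6.630269
w_2 = 1.170000 - (-6.630269)·(1.170000 - 2.160000)/(-6.630269 - (8.329657)) = 1.608770; f(w_2) = -2.361521

1.60877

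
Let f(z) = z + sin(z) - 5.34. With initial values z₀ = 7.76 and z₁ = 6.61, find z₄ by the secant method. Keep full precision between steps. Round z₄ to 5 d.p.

5.80274

f(z_0) = 3.415587, f(z_1) = 1.591028
z_2 = 6.610000 - (1.591028)·(6.610000 - 7.760000)/(1.591028 - (3.415587)) = 5.607192; f(z_2) = -0.358480
z_3 = 5.607192 - (-0.358480)·(5.607192 - 6.610000)/(-0.358480 - (1.591028)) = 5.791591; f(z_3) = -0.020441
z_4 = 5.791591 - (-0.020441)·(5.791591 - 5.607192)/(-0.020441 - (-0.358480)) = 5.802741; f(z_4) = 0.000569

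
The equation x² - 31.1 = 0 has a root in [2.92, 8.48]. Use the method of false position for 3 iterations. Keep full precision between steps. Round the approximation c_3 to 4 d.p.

f(2.920000) = -22.573600, f(8.480000) = 40.810400
step 1: c = 4.900140, f(c) = -7.088625 < 0 → new bracket [4.900140, 8.480000]
step 2: c = 5.429927, f(c) = -1.615889 < 0 → new bracket [5.429927, 8.480000]
step 3: c = 5.546095, f(c) = -0.340826 < 0 → new bracket [5.546095, 8.480000]

5.5461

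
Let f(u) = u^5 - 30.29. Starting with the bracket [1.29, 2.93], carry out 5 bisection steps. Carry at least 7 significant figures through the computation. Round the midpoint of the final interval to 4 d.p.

1.9819

f(1.290000) = -26.717695, f(2.930000) = 185.652488 (opposite signs)
step 1: m = 2.110000, f(m) = 11.532720 > 0 → root in [1.290000, 2.110000]
step 2: m = 1.700000, f(m) = -16.091430 < 0 → root in [1.700000, 2.110000]
step 3: m = 1.905000, f(m) = -5.201488 < 0 → root in [1.905000, 2.110000]
step 4: m = 2.007500, f(m) = 2.314517 > 0 → root in [1.905000, 2.007500]
step 5: m = 1.956250, f(m) = -1.640188 < 0 → root in [1.956250, 2.007500]
Midpoint of [1.956250, 2.007500] = 1.981875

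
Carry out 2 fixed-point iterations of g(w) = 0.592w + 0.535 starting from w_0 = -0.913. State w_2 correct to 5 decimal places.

0.53175

w_1 = g(-0.913000) = -0.005496
w_2 = g(-0.005496) = 0.531746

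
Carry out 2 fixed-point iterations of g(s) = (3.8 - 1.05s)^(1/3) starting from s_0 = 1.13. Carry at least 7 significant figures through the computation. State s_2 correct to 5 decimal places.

1.33020

s_1 = g(1.130000) = 1.377445
s_2 = g(1.377445) = 1.330197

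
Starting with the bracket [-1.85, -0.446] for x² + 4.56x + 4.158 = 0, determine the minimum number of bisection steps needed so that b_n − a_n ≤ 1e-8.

Initial width b − a = -0.446 − -1.85 = 1.404000.
After n steps the width is (b−a)/2^n; need (b−a)/2^n ≤ 1e-8.
So n ≥ log₂(1.404000/1e-8) = log₂(140400000.0000) ≈ 27.0650.
Hence n = 28.

28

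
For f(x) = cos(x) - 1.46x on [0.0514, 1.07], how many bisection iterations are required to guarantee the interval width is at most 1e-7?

Initial width b − a = 1.07 − 0.0514 = 1.018600.
After n steps the width is (b−a)/2^n; need (b−a)/2^n ≤ 1e-7.
So n ≥ log₂(1.018600/1e-7) = log₂(10186000.0000) ≈ 23.2801.
Hence n = 24.

24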